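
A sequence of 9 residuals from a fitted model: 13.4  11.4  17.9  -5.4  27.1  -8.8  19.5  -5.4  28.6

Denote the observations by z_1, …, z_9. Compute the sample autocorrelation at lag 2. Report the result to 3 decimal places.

0.650

Mean z̄ = (13.4 + 11.4 + 17.9 − 5.4 + 27.1 − 8.8 + 19.5 − 5.4 + 28.6)/9 = 10.9222
Σ(z_t−z̄)(z_{t+2}−z̄) = (17.2894) + (-7.7984) + (112.8849) + (321.9105) + (138.7694) + (321.9105) + (151.6360) = 1056.6023
Denominator Σ(z_t−z̄)² = 1624.6556
r_2 = 1056.6023 / 1624.6556 = 0.650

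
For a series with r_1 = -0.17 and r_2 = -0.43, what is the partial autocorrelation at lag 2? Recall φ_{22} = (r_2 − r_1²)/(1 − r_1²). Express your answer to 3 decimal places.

-0.473

φ_{22} = (r_2 − r_1²) / (1 − r_1²)
r_1² = (-0.17)² = 0.0289
Numerator = -0.43 − 0.0289 = -0.4589; denominator = 1 − 0.0289 = 0.9711
φ_{22} = -0.4589 / 0.9711 = -0.473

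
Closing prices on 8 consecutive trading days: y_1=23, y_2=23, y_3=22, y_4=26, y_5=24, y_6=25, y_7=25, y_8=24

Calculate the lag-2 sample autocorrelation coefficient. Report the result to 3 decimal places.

0.167

Mean ȳ = (23 + 23 + 22 + 26 + 24 + 25 + 25 + 24)/8 = 24.0000
Deviations from mean: -1.0000, -1.0000, -2.0000, 2.0000, 0.0000, 1.0000, 1.0000, 0.0000
Σ(y_t−ȳ)(y_{t+2}−ȳ) = (2.0000) + (-2.0000) + (0.0000) + (2.0000) + (0.0000) + (0.0000) = 2.0000
Denominator Σ(y_t−ȳ)² = 12.0000
r_2 = 2.0000 / 12.0000 = 0.167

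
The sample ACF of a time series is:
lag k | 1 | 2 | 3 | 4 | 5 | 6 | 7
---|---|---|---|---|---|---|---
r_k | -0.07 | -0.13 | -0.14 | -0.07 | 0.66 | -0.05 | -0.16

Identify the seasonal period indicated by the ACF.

The largest autocorrelation is r_5 = 0.66; the remaining lags stay at or below -0.05.
The dominant spike at lag 5 indicates a seasonal period of 5.

5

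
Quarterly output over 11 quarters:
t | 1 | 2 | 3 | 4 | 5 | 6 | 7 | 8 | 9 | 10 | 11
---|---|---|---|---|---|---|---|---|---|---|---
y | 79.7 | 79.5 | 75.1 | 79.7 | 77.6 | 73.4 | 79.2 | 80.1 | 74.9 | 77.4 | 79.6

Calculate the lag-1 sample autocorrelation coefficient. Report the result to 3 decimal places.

Mean ȳ = (79.7 + 79.5 + 75.1 + 79.7 + 77.6 + 73.4 + 79.2 + 80.1 + 74.9 + 77.4 + 79.6)/11 = 77.8364
Numerator Σ_{t=1}^{10}(y_t−ȳ)(y_{t+1}−ȳ) = -15.0413
Denominator Σ(y_t−ȳ)² = 55.8455
r_1 = -15.0413 / 55.8455 = -0.269

-0.269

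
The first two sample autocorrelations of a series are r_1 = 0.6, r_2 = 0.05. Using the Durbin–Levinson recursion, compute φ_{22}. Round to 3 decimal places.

φ_{22} = (r_2 − r_1²) / (1 − r_1²)
r_1² = (0.6)² = 0.36
Numerator = 0.05 − 0.3600 = -0.3100; denominator = 1 − 0.3600 = 0.6400
φ_{22} = -0.3100 / 0.6400 = -0.484

-0.484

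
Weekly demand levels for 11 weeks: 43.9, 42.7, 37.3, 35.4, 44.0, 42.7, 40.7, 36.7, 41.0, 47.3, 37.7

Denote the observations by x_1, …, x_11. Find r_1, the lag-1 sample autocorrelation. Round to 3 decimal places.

Mean x̄ = (43.9 + 42.7 + 37.3 + 35.4 + 44.0 + 42.7 + 40.7 + 36.7 + 41.0 + 47.3 + 37.7)/11 = 40.8545
Numerator Σ_{t=1}^{10}(x_t−x̄)(x_{t+1}−x̄) = -12.5457
Denominator Σ(x_t−x̄)² = 137.1673
r_1 = -12.5457 / 137.1673 = -0.091

-0.091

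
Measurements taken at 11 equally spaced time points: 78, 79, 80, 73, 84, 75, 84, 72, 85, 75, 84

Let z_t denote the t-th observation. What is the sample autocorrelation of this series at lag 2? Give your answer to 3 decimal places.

Mean z̄ = (78 + 79 + 80 + 73 + 84 + 75 + 84 + 72 + 85 + 75 + 84)/11 = 79.0000
Numerator Σ_{t=1}^{9}(z_t−z̄)(z_{t+2}−z̄) = 169.0000
Denominator Σ(z_t−z̄)² = 230.0000
r_2 = 169.0000 / 230.0000 = 0.735

0.735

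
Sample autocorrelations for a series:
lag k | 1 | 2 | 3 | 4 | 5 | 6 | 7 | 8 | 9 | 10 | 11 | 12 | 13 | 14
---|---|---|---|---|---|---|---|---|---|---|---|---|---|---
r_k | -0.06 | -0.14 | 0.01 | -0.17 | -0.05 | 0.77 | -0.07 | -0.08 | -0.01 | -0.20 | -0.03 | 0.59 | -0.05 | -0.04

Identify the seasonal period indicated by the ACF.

The largest autocorrelation is r_6 = 0.77, with a weaker echo at lag 12 (0.59); the remaining lags stay at or below 0.01.
The dominant spike at lag 6 indicates a seasonal period of 6.

6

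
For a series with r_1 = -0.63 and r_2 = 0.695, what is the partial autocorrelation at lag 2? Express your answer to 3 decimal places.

φ_{22} = (r_2 − r_1²) / (1 − r_1²)
r_1² = (-0.63)² = 0.3969
Numerator = 0.695 − 0.3969 = 0.2981; denominator = 1 − 0.3969 = 0.6031
φ_{22} = 0.2981 / 0.6031 = 0.494

0.494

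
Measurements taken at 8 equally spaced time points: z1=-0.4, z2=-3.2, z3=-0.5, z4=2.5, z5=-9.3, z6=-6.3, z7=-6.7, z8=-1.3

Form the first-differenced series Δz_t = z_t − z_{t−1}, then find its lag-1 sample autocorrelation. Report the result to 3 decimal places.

First differences Δz: -2.8, 2.7, 3.0, -11.8, 3.0, -0.4, 5.4
Mean of differences = -0.1286
Numerator Σ(Δz_t−Δz̄)(Δz_{t+1}−Δz̄) = -74.0865
Denominator Σ(Δz_t−Δz̄)² = 201.5743
r_1(Δz) = -74.0865 / 201.5743 = -0.368

-0.368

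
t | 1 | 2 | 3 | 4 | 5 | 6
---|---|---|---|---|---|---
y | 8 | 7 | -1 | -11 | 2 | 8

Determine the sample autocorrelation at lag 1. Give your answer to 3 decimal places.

0.203

Mean ȳ = (8 + 7 − 1 − 11 + 2 + 8)/6 = 2.1667
Deviations from mean: 5.8333, 4.8333, -3.1667, -13.1667, -0.1667, 5.8333
Σ(y_t−ȳ)(y_{t+1}−ȳ) = (28.1944) + (-15.3056) + (41.6944) + (2.1944) + (-0.9722) = 55.8056
Denominator Σ(y_t−ȳ)² = 274.8333
r_1 = 55.8056 / 274.8333 = 0.203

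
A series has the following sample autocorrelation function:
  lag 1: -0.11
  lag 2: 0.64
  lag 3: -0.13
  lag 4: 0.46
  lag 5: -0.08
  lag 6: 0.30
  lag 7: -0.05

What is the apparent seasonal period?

2

The largest autocorrelation is r_2 = 0.64, with weaker echoes at lags 4 (0.46) and 6 (0.30); the remaining lags stay at or below -0.05.
The dominant spike at lag 2 indicates a seasonal period of 2.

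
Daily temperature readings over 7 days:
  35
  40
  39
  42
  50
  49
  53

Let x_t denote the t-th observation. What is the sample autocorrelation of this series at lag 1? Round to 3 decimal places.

Mean x̄ = (35 + 40 + 39 + 42 + 50 + 49 + 53)/7 = 44.0000
Deviations from mean: -9.0000, -4.0000, -5.0000, -2.0000, 6.0000, 5.0000, 9.0000
Σ(x_t−x̄)(x_{t+1}−x̄) = (36.0000) + (20.0000) + (10.0000) + (-12.0000) + (30.0000) + (45.0000) = 129.0000
Denominator Σ(x_t−x̄)² = 268.0000
r_1 = 129.0000 / 268.0000 = 0.481

0.481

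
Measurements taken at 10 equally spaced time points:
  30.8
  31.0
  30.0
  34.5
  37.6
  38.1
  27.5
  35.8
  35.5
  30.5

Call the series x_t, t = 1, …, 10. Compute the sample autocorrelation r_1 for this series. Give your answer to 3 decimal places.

Mean x̄ = (30.8 + 31.0 + 30.0 + 34.5 + 37.6 + 38.1 + 27.5 + 35.8 + 35.5 + 30.5)/10 = 33.1300
Numerator Σ_{t=1}^{9}(x_t−x̄)(x_{t+1}−x̄) = -7.2369
Denominator Σ(x_t−x̄)² = 117.6810
r_1 = -7.2369 / 117.6810 = -0.061

-0.061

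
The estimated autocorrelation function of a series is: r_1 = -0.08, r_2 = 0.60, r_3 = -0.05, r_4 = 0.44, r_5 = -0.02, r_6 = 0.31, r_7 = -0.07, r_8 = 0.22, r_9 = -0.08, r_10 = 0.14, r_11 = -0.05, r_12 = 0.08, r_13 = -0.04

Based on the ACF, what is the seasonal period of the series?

2

The largest autocorrelation is r_2 = 0.60, with weaker echoes at lags 4 (0.44), 6 (0.31) and 8 (0.22); the remaining lags stay at or below 0.14.
The dominant spike at lag 2 indicates a seasonal period of 2.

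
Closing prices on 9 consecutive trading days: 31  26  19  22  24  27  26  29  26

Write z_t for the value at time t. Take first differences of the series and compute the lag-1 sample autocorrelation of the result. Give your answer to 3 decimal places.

0.112

First differences Δz: -5, -7, 3, 2, 3, -1, 3, -3
Mean of differences = -0.6250
Numerator Σ(Δz_t−Δz̄)(Δz_{t+1}−Δz̄) = 12.4844
Denominator Σ(Δz_t−Δz̄)² = 111.8750
r_1(Δz) = 12.4844 / 111.8750 = 0.112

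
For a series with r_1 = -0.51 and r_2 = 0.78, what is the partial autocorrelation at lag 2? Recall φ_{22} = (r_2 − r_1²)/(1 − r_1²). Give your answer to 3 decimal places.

φ_{22} = (r_2 − r_1²) / (1 − r_1²)
r_1² = (-0.51)² = 0.2601
Numerator = 0.78 − 0.2601 = 0.5199; denominator = 1 − 0.2601 = 0.7399
φ_{22} = 0.5199 / 0.7399 = 0.703

0.703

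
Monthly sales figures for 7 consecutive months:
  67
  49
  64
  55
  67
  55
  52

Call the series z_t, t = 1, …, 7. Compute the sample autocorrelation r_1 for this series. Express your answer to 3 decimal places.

Mean z̄ = (67 + 49 + 64 + 55 + 67 + 55 + 52)/7 = 58.4286
Deviations from mean: 8.5714, -9.4286, 5.5714, -3.4286, 8.5714, -3.4286, -6.4286
Σ(z_t−z̄)(z_{t+1}−z̄) = (-80.8163) + (-52.5306) + (-19.1020) + (-29.3878) + (-29.3878) + (22.0408) = -189.1837
Denominator Σ(z_t−z̄)² = 331.7143
r_1 = -189.1837 / 331.7143 = -0.570

-0.570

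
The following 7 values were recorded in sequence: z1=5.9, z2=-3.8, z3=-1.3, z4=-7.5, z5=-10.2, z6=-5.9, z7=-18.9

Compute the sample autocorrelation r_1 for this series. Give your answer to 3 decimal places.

0.096

Mean z̄ = (5.9 − 3.8 − 1.3 − 7.5 − 10.2 − 5.9 − 18.9)/7 = -5.9571
Σ(z_t−z̄)(z_{t+1}−z̄) = (25.5776) + (10.0461) + (-7.1853) + (6.5461) + (-0.2424) + (-0.7396) = 34.0024
Denominator Σ(z_t−z̄)² = 354.8371
r_1 = 34.0024 / 354.8371 = 0.096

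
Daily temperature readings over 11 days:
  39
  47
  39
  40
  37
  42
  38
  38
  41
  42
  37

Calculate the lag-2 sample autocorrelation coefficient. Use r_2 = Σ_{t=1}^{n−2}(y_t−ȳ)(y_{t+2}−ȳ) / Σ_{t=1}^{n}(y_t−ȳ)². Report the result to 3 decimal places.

Mean ȳ = (39 + 47 + 39 + 40 + 37 + 42 + 38 + 38 + 41 + 42 + 37)/11 = 40.0000
Numerator Σ_{t=1}^{9}(y_t−ȳ)(y_{t+2}−ȳ) = -3.0000
Denominator Σ(y_t−ȳ)² = 86.0000
r_2 = -3.0000 / 86.0000 = -0.035

-0.035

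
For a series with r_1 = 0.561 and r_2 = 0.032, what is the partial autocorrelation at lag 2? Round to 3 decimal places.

-0.413

φ_{22} = (r_2 − r_1²) / (1 − r_1²)
r_1² = (0.561)² = 0.314721
Numerator = 0.032 − 0.3147 = -0.2827; denominator = 1 − 0.3147 = 0.6853
φ_{22} = -0.2827 / 0.6853 = -0.413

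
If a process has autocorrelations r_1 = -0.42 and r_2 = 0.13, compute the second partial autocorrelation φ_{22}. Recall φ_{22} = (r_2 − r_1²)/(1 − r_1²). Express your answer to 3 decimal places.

-0.056

φ_{22} = (r_2 − r_1²) / (1 − r_1²)
r_1² = (-0.42)² = 0.1764
Numerator = 0.13 − 0.1764 = -0.0464; denominator = 1 − 0.1764 = 0.8236
φ_{22} = -0.0464 / 0.8236 = -0.056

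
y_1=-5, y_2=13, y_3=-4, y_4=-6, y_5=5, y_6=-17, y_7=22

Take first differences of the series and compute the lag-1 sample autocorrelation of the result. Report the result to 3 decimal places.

First differences Δy: 18, -17, -2, 11, -22, 39
Mean of differences = 4.5000
Numerator Σ(Δy_t−Δȳ)(Δy_{t+1}−Δȳ) = -1279.2500
Denominator Σ(Δy_t−Δȳ)² = 2621.5000
r_1(Δy) = -1279.2500 / 2621.5000 = -0.488

-0.488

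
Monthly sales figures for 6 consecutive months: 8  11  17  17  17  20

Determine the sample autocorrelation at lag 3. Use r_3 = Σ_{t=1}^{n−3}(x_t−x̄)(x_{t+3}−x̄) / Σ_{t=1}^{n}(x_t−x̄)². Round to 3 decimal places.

Mean x̄ = (8 + 11 + 17 + 17 + 17 + 20)/6 = 15.0000
Deviations from mean: -7.0000, -4.0000, 2.0000, 2.0000, 2.0000, 5.0000
Σ(x_t−x̄)(x_{t+3}−x̄) = (-14.0000) + (-8.0000) + (10.0000) = -12.0000
Denominator Σ(x_t−x̄)² = 102.0000
r_3 = -12.0000 / 102.0000 = -0.118

-0.118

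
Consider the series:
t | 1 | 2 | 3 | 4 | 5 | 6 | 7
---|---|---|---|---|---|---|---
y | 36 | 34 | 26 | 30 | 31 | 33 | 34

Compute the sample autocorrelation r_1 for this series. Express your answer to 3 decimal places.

Mean ȳ = (36 + 34 + 26 + 30 + 31 + 33 + 34)/7 = 32.0000
Deviations from mean: 4.0000, 2.0000, -6.0000, -2.0000, -1.0000, 1.0000, 2.0000
Numerator Σ_{t=1}^{6}(y_t−ȳ)(y_{t+1}−ȳ) = 11.0000
Denominator Σ(y_t−ȳ)² = 66.0000
r_1 = 11.0000 / 66.0000 = 0.167

0.167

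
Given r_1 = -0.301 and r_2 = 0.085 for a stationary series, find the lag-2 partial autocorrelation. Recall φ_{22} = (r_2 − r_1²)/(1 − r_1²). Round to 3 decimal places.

-0.006

φ_{22} = (r_2 − r_1²) / (1 − r_1²)
r_1² = (-0.301)² = 0.090601
Numerator = 0.085 − 0.0906 = -0.0056; denominator = 1 − 0.0906 = 0.9094
φ_{22} = -0.0056 / 0.9094 = -0.006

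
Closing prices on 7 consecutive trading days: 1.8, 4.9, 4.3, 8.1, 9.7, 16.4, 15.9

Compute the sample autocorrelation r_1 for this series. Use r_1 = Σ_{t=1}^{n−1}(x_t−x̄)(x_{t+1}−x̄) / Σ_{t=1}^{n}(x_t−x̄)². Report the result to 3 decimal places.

0.558

Mean x̄ = (1.8 + 4.9 + 4.3 + 8.1 + 9.7 + 16.4 + 15.9)/7 = 8.7286
Numerator Σ_{t=1}^{6}(x_t−x̄)(x_{t+1}−x̄) = 108.1220
Denominator Σ(x_t−x̄)² = 193.8943
r_1 = 108.1220 / 193.8943 = 0.558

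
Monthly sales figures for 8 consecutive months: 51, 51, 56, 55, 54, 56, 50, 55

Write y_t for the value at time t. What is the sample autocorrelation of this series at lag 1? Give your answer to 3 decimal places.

-0.196

Mean ȳ = (51 + 51 + 56 + 55 + 54 + 56 + 50 + 55)/8 = 53.5000
Deviations from mean: -2.5000, -2.5000, 2.5000, 1.5000, 0.5000, 2.5000, -3.5000, 1.5000
Numerator Σ_{t=1}^{7}(y_t−ȳ)(y_{t+1}−ȳ) = -8.2500
Denominator Σ(y_t−ȳ)² = 42.0000
r_1 = -8.2500 / 42.0000 = -0.196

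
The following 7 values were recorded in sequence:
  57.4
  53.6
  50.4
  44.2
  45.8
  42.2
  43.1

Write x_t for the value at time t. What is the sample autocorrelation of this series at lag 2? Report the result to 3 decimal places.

Mean x̄ = (57.4 + 53.6 + 50.4 + 44.2 + 45.8 + 42.2 + 43.1)/7 = 48.1000
Numerator Σ_{t=1}^{5}(x_t−x̄)(x_{t+2}−x̄) = 29.1600
Denominator Σ(x_t−x̄)² = 202.3400
r_2 = 29.1600 / 202.3400 = 0.144

0.144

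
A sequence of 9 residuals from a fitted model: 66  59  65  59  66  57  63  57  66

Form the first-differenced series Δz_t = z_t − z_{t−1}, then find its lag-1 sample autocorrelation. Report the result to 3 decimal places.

-0.809

First differences Δz: -7, 6, -6, 7, -9, 6, -6, 9
Mean of differences = 0.0000
Numerator Σ(Δz_t−Δz̄)(Δz_{t+1}−Δz̄) = -327.0000
Denominator Σ(Δz_t−Δz̄)² = 404.0000
r_1(Δz) = -327.0000 / 404.0000 = -0.809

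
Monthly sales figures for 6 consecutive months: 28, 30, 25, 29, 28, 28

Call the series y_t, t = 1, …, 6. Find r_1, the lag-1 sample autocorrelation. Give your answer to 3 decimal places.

Mean ȳ = (28 + 30 + 25 + 29 + 28 + 28)/6 = 28.0000
Deviations from mean: 0.0000, 2.0000, -3.0000, 1.0000, 0.0000, 0.0000
Numerator Σ_{t=1}^{5}(y_t−ȳ)(y_{t+1}−ȳ) = -9.0000
Denominator Σ(y_t−ȳ)² = 14.0000
r_1 = -9.0000 / 14.0000 = -0.643

-0.643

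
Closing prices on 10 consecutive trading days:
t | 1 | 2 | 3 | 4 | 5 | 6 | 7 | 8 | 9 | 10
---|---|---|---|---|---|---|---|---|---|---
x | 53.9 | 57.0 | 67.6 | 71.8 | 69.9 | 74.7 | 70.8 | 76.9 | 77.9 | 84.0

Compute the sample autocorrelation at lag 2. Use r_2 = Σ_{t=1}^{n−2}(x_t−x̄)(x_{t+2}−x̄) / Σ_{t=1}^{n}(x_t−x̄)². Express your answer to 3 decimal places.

Mean x̄ = (53.9 + 57.0 + 67.6 + 71.8 + 69.9 + 74.7 + 70.8 + 76.9 + 77.9 + 84.0)/10 = 70.4500
Numerator Σ_{t=1}^{8}(x_t−x̄)(x_{t+2}−x̄) = 153.5400
Denominator Σ(x_t−x̄)² = 763.9450
r_2 = 153.5400 / 763.9450 = 0.201

0.201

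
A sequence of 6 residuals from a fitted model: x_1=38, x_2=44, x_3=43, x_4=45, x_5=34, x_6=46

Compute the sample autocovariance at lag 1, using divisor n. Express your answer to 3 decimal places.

-9.963

Mean x̄ = (38 + 44 + 43 + 45 + 34 + 46)/6 = 41.6667
Σ_{t=1}^{5}(x_t−x̄)(x_{t+1}−x̄) = -59.7778
γ_1 = -59.7778 / 6 = -9.963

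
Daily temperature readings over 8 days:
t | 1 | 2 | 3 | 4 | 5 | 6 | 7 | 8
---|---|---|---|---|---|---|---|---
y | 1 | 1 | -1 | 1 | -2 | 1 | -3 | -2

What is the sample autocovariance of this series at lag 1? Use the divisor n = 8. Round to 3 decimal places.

-0.469

Mean ȳ = (1 + 1 − 1 + 1 − 2 + 1 − 3 − 2)/8 = -0.5000
Deviations: 1.5000, 1.5000, -0.5000, 1.5000, -1.5000, 1.5000, -2.5000, -1.5000
Σ_{t=1}^{7}(y_t−ȳ)(y_{t+1}−ȳ) = -3.7500
γ_1 = -3.7500 / 8 = -0.469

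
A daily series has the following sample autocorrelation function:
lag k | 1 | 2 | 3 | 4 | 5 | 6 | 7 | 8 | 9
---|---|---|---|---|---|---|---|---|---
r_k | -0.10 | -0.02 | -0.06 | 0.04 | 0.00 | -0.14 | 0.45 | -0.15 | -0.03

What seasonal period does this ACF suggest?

The largest autocorrelation is r_7 = 0.45; the remaining lags stay at or below 0.04.
The dominant spike at lag 7 indicates a seasonal period of 7.

7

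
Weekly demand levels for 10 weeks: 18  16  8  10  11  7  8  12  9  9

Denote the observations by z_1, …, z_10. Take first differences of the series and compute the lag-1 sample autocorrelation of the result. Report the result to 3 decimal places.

First differences Δz: -2, -8, 2, 1, -4, 1, 4, -3, 0
Mean of differences = -1.0000
Numerator Σ(Δz_t−Δz̄)(Δz_{t+1}−Δz̄) = -22.0000
Denominator Σ(Δz_t−Δz̄)² = 106.0000
r_1(Δz) = -22.0000 / 106.0000 = -0.208

-0.208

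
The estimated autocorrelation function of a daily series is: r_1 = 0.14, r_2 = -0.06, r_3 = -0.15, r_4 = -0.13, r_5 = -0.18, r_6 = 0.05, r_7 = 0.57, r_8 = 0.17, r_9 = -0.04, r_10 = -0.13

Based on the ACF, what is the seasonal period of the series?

7

The largest autocorrelation is r_7 = 0.57; the remaining lags stay at or below 0.17.
The dominant spike at lag 7 indicates a seasonal period of 7.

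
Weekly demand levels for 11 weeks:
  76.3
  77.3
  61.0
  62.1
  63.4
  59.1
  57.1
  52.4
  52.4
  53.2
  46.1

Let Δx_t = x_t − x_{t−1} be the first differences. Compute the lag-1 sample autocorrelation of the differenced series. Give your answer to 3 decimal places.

-0.394

First differences Δx: 1.0, -16.3, 1.1, 1.3, -4.3, -2.0, -4.7, 0.0, 0.8, -7.1
Mean of differences = -3.0200
Numerator Σ(Δx_t−Δx̄)(Δx_{t+1}−Δx̄) = -107.9724
Denominator Σ(Δx_t−Δx̄)² = 274.0160
r_1(Δx) = -107.9724 / 274.0160 = -0.394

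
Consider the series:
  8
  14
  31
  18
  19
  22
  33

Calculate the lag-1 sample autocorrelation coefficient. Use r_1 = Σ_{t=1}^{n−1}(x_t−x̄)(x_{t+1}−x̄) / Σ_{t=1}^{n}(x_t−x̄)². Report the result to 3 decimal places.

0.014

Mean x̄ = (8 + 14 + 31 + 18 + 19 + 22 + 33)/7 = 20.7143
Deviations from mean: -12.7143, -6.7143, 10.2857, -2.7143, -1.7143, 1.2857, 12.2857
Numerator Σ_{t=1}^{6}(x_t−x̄)(x_{t+1}−x̄) = 6.6327
Denominator Σ(x_t−x̄)² = 475.4286
r_1 = 6.6327 / 475.4286 = 0.014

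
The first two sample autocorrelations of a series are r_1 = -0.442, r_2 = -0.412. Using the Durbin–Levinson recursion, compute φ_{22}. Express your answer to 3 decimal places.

-0.755

φ_{22} = (r_2 − r_1²) / (1 − r_1²)
r_1² = (-0.442)² = 0.195364
Numerator = -0.412 − 0.1954 = -0.6074; denominator = 1 − 0.1954 = 0.8046
φ_{22} = -0.6074 / 0.8046 = -0.755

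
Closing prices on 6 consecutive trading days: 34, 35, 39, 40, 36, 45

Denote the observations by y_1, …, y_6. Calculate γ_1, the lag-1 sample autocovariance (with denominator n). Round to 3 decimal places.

-1.116

Mean ȳ = (34 + 35 + 39 + 40 + 36 + 45)/6 = 38.1667
Deviations: -4.1667, -3.1667, 0.8333, 1.8333, -2.1667, 6.8333
Σ_{t=1}^{5}(y_t−ȳ)(y_{t+1}−ȳ) = -6.6944
γ_1 = -6.6944 / 6 = -1.116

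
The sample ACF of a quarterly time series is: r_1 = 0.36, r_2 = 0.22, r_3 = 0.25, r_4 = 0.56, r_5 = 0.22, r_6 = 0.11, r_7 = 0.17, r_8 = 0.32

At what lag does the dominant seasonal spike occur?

4

The largest autocorrelation is r_4 = 0.56; the remaining lags stay at or below 0.36. The elevated value at lag 1 (0.36), dropping to 0.22 at lag 2, reflects decaying short-term dependence rather than seasonality.
The dominant spike at lag 4 indicates a seasonal period of 4.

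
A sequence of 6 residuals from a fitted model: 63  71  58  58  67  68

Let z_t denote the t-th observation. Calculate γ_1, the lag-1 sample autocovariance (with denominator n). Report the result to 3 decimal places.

-3.116

Mean z̄ = (63 + 71 + 58 + 58 + 67 + 68)/6 = 64.1667
Deviations: -1.1667, 6.8333, -6.1667, -6.1667, 2.8333, 3.8333
Σ_{t=1}^{5}(z_t−z̄)(z_{t+1}−z̄) = -18.6944
γ_1 = -18.6944 / 6 = -3.116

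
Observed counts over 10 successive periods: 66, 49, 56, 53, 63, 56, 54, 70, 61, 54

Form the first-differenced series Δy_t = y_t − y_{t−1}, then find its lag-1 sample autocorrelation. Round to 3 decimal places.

-0.373

First differences Δy: -17, 7, -3, 10, -7, -2, 16, -9, -7
Mean of differences = -1.3333
Numerator Σ(Δy_t−Δȳ)(Δy_{t+1}−Δȳ) = -324.7778
Denominator Σ(Δy_t−Δȳ)² = 870.0000
r_1(Δy) = -324.7778 / 870.0000 = -0.373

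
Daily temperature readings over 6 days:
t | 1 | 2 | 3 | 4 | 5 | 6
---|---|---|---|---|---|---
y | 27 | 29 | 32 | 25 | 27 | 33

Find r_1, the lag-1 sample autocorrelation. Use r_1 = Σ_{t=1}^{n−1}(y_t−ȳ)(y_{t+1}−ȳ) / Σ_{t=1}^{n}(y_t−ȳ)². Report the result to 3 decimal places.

-0.257

Mean ȳ = (27 + 29 + 32 + 25 + 27 + 33)/6 = 28.8333
Deviations from mean: -1.8333, 0.1667, 3.1667, -3.8333, -1.8333, 4.1667
Σ(y_t−ȳ)(y_{t+1}−ȳ) = (-0.3056) + (0.5278) + (-12.1389) + (7.0278) + (-7.6389) = -12.5278
Denominator Σ(y_t−ȳ)² = 48.8333
r_1 = -12.5278 / 48.8333 = -0.257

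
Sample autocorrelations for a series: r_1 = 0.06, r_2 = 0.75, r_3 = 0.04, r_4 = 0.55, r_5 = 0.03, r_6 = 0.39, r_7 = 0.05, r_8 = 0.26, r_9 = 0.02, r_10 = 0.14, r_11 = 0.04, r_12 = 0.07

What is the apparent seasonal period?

The largest autocorrelation is r_2 = 0.75, with weaker echoes at lags 4 (0.55), 6 (0.39) and 8 (0.26); the remaining lags stay at or below 0.14.
The dominant spike at lag 2 indicates a seasonal period of 2.

2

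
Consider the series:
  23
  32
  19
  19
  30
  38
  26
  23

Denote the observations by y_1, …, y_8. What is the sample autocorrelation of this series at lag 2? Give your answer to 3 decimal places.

Mean ȳ = (23 + 32 + 19 + 19 + 30 + 38 + 26 + 23)/8 = 26.2500
Deviations from mean: -3.2500, 5.7500, -7.2500, -7.2500, 3.7500, 11.7500, -0.2500, -3.2500
Σ(y_t−ȳ)(y_{t+2}−ȳ) = (23.5625) + (-41.6875) + (-27.1875) + (-85.1875) + (-0.9375) + (-38.1875) = -169.6250
Denominator Σ(y_t−ȳ)² = 311.5000
r_2 = -169.6250 / 311.5000 = -0.545

-0.545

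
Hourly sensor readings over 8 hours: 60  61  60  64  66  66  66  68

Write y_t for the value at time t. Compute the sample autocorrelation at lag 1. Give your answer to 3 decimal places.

Mean ȳ = (60 + 61 + 60 + 64 + 66 + 66 + 66 + 68)/8 = 63.8750
Deviations from mean: -3.8750, -2.8750, -3.8750, 0.1250, 2.1250, 2.1250, 2.1250, 4.1250
Σ(y_t−ȳ)(y_{t+1}−ȳ) = (11.1406) + (11.1406) + (-0.4844) + (0.2656) + (4.5156) + (4.5156) + (8.7656) = 39.8594
Denominator Σ(y_t−ȳ)² = 68.8750
r_1 = 39.8594 / 68.8750 = 0.579

0.579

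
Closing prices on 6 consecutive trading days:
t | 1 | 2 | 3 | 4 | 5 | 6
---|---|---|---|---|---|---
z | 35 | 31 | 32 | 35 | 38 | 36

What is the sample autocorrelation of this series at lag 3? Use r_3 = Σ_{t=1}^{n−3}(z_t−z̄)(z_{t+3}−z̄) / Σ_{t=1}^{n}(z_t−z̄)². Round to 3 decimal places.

Mean z̄ = (35 + 31 + 32 + 35 + 38 + 36)/6 = 34.5000
Deviations from mean: 0.5000, -3.5000, -2.5000, 0.5000, 3.5000, 1.5000
Numerator Σ_{t=1}^{3}(z_t−z̄)(z_{t+3}−z̄) = -15.7500
Denominator Σ(z_t−z̄)² = 33.5000
r_3 = -15.7500 / 33.5000 = -0.470

-0.470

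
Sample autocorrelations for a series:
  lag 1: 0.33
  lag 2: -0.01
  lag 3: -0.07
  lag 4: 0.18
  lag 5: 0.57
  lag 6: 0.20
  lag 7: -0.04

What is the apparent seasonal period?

The largest autocorrelation is r_5 = 0.57; the remaining lags stay at or below 0.33.
The dominant spike at lag 5 indicates a seasonal period of 5.

5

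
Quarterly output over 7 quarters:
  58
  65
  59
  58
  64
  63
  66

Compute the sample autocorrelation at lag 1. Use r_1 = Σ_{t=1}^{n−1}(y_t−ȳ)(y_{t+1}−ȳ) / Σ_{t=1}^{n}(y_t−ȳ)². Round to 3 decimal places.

Mean ȳ = (58 + 65 + 59 + 58 + 64 + 63 + 66)/7 = 61.8571
Numerator Σ_{t=1}^{6}(y_t−ȳ)(y_{t+1}−ȳ) = -11.1633
Denominator Σ(y_t−ȳ)² = 70.8571
r_1 = -11.1633 / 70.8571 = -0.158

-0.158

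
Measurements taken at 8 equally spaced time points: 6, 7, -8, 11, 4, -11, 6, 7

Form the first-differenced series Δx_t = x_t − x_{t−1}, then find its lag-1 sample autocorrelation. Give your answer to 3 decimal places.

-0.492

First differences Δx: 1, -15, 19, -7, -15, 17, 1
Mean of differences = 0.1429
Numerator Σ(Δx_t−Δx̄)(Δx_{t+1}−Δx̄) = -565.8776
Denominator Σ(Δx_t−Δx̄)² = 1150.8571
r_1(Δx) = -565.8776 / 1150.8571 = -0.492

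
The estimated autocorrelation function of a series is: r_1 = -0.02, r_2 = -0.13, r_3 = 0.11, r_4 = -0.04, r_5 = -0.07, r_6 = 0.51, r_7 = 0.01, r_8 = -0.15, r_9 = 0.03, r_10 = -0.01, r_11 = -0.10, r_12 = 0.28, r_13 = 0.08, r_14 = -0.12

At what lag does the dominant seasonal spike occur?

The largest autocorrelation is r_6 = 0.51, with a weaker echo at lag 12 (0.28); the remaining lags stay at or below 0.11.
The dominant spike at lag 6 indicates a seasonal period of 6.

6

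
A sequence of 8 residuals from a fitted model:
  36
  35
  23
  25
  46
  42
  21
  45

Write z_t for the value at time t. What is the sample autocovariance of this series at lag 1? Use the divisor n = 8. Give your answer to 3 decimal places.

Mean z̄ = (36 + 35 + 23 + 25 + 46 + 42 + 21 + 45)/8 = 34.1250
Deviations: 1.8750, 0.8750, -11.1250, -9.1250, 11.8750, 7.8750, -13.1250, 10.8750
Σ_{t=1}^{7}(z_t−z̄)(z_{t+1}−z̄) = -167.5156
γ_1 = -167.5156 / 8 = -20.939

-20.939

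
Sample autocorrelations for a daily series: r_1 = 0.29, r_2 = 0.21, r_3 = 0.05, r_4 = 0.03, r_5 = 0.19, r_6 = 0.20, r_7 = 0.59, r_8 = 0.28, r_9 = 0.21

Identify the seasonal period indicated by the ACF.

7

The largest autocorrelation is r_7 = 0.59; the remaining lags stay at or below 0.29. The elevated value at lag 1 (0.29), dropping to 0.21 at lag 2, reflects decaying short-term dependence rather than seasonality.
The dominant spike at lag 7 indicates a seasonal period of 7.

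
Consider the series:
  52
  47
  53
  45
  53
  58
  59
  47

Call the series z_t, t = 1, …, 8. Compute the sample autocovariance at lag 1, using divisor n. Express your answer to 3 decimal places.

Mean z̄ = (52 + 47 + 53 + 45 + 53 + 58 + 59 + 47)/8 = 51.7500
Deviations: 0.2500, -4.7500, 1.2500, -6.7500, 1.2500, 6.2500, 7.2500, -4.7500
Σ_{t=1}^{7}(z_t−z̄)(z_{t+1}−z̄) = -5.3125
γ_1 = -5.3125 / 8 = -0.664

-0.664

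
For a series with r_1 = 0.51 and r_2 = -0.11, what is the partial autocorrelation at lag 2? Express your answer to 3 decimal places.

φ_{22} = (r_2 − r_1²) / (1 − r_1²)
r_1² = (0.51)² = 0.2601
Numerator = -0.11 − 0.2601 = -0.3701; denominator = 1 − 0.2601 = 0.7399
φ_{22} = -0.3701 / 0.7399 = -0.500

-0.500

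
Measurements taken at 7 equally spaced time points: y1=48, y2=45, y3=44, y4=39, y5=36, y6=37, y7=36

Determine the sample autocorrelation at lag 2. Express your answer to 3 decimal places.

0.207

Mean ȳ = (48 + 45 + 44 + 39 + 36 + 37 + 36)/7 = 40.7143
Deviations from mean: 7.2857, 4.2857, 3.2857, -1.7143, -4.7143, -3.7143, -4.7143
Numerator Σ_{t=1}^{5}(y_t−ȳ)(y_{t+2}−ȳ) = 29.6939
Denominator Σ(y_t−ȳ)² = 143.4286
r_2 = 29.6939 / 143.4286 = 0.207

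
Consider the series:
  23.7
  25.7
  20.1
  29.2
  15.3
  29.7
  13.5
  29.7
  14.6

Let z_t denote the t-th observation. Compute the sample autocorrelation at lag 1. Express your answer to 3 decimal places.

Mean z̄ = (23.7 + 25.7 + 20.1 + 29.2 + 15.3 + 29.7 + 13.5 + 29.7 + 14.6)/9 = 22.3889
Numerator Σ_{t=1}^{8}(z_t−z̄)(z_{t+1}−z̄) = -305.8590
Denominator Σ(z_t−z̄)² = 361.1489
r_1 = -305.8590 / 361.1489 = -0.847

-0.847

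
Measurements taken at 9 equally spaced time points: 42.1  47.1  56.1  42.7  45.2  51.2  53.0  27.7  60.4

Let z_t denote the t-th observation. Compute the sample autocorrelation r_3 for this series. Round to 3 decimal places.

0.170

Mean z̄ = (42.1 + 47.1 + 56.1 + 42.7 + 45.2 + 51.2 + 53.0 + 27.7 + 60.4)/9 = 47.2778
Numerator Σ_{t=1}^{6}(z_t−z̄)(z_{t+3}−z̄) = 124.6263
Denominator Σ(z_t−z̄)² = 733.5556
r_3 = 124.6263 / 733.5556 = 0.170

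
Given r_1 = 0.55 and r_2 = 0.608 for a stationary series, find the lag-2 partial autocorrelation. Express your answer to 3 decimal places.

φ_{22} = (r_2 − r_1²) / (1 − r_1²)
r_1² = (0.55)² = 0.3025
Numerator = 0.608 − 0.3025 = 0.3055; denominator = 1 − 0.3025 = 0.6975
φ_{22} = 0.3055 / 0.6975 = 0.438

0.438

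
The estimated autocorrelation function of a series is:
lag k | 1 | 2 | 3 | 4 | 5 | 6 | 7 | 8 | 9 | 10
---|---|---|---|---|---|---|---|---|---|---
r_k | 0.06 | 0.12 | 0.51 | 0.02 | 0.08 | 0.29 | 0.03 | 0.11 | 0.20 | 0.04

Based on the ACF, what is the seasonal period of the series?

3

The largest autocorrelation is r_3 = 0.51, with weaker echoes at lags 6 (0.29) and 9 (0.20); the remaining lags stay at or below 0.12.
The dominant spike at lag 3 indicates a seasonal period of 3.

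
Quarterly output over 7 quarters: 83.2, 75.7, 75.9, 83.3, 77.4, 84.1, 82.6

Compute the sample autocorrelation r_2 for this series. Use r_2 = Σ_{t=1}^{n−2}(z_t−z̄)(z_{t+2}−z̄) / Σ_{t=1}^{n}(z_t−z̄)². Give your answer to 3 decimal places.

-0.105

Mean z̄ = (83.2 + 75.7 + 75.9 + 83.3 + 77.4 + 84.1 + 82.6)/7 = 80.3143
Deviations from mean: 2.8857, -4.6143, -4.4143, 2.9857, -2.9143, 3.7857, 2.2857
Numerator Σ_{t=1}^{5}(z_t−z̄)(z_{t+2}−z̄) = -9.0090
Denominator Σ(z_t−z̄)² = 86.0686
r_2 = -9.0090 / 86.0686 = -0.105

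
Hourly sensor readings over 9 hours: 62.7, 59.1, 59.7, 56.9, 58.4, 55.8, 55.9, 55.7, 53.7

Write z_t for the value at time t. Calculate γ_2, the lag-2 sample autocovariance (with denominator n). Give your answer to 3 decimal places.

Mean z̄ = (62.7 + 59.1 + 59.7 + 56.9 + 58.4 + 55.8 + 55.9 + 55.7 + 53.7)/9 = 57.5444
Σ_{t=1}^{7}(z_t−z̄)(z_{t+2}−z̄) = 21.2116
γ_2 = 21.2116 / 9 = 2.357

2.357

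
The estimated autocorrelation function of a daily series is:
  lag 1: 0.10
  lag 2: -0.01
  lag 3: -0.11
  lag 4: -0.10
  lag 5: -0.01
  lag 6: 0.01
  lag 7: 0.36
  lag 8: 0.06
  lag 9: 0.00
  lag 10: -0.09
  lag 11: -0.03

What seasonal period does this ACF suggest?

7

The largest autocorrelation is r_7 = 0.36; the remaining lags stay at or below 0.10.
The dominant spike at lag 7 indicates a seasonal period of 7.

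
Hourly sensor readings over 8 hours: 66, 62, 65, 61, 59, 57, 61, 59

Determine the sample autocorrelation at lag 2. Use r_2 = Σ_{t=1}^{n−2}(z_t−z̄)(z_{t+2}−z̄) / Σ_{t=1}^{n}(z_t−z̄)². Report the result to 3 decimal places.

0.311

Mean z̄ = (66 + 62 + 65 + 61 + 59 + 57 + 61 + 59)/8 = 61.2500
Deviations from mean: 4.7500, 0.7500, 3.7500, -0.2500, -2.2500, -4.2500, -0.2500, -2.2500
Numerator Σ_{t=1}^{6}(z_t−z̄)(z_{t+2}−z̄) = 20.3750
Denominator Σ(z_t−z̄)² = 65.5000
r_2 = 20.3750 / 65.5000 = 0.311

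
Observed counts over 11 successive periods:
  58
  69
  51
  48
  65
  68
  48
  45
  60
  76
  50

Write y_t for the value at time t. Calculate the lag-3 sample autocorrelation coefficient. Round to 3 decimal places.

-0.037

Mean ȳ = (58 + 69 + 51 + 48 + 65 + 68 + 48 + 45 + 60 + 76 + 50)/11 = 58.0000
Numerator Σ_{t=1}^{8}(y_t−ȳ)(y_{t+3}−ȳ) = -40.0000
Denominator Σ(y_t−ȳ)² = 1080.0000
r_3 = -40.0000 / 1080.0000 = -0.037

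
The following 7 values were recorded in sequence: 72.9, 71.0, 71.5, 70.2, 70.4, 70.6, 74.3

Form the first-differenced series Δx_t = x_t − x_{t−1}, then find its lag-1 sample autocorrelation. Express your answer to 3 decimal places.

First differences Δx: -1.9, 0.5, -1.3, 0.2, 0.2, 3.7
Mean of differences = 0.2333
Numerator Σ(Δx_t−Δx̄)(Δx_{t+1}−Δx̄) = -1.0411
Denominator Σ(Δx_t−Δx̄)² = 18.9933
r_1(Δx) = -1.0411 / 18.9933 = -0.055

-0.055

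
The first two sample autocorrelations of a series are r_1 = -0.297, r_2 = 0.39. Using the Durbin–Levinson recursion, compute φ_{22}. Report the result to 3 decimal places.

φ_{22} = (r_2 − r_1²) / (1 − r_1²)
r_1² = (-0.297)² = 0.088209
Numerator = 0.39 − 0.0882 = 0.3018; denominator = 1 − 0.0882 = 0.9118
φ_{22} = 0.3018 / 0.9118 = 0.331

0.331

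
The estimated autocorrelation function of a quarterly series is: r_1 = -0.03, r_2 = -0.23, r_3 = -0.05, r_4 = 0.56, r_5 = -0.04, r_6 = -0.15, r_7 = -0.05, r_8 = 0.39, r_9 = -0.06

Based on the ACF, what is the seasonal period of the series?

The largest autocorrelation is r_4 = 0.56, with a weaker echo at lag 8 (0.39); the remaining lags stay at or below -0.03.
The dominant spike at lag 4 indicates a seasonal period of 4.

4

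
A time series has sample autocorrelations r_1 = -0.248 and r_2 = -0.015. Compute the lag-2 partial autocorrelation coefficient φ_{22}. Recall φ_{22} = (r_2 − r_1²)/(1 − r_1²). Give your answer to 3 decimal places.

-0.082

φ_{22} = (r_2 − r_1²) / (1 − r_1²)
r_1² = (-0.248)² = 0.061504
Numerator = -0.015 − 0.0615 = -0.0765; denominator = 1 − 0.0615 = 0.9385
φ_{22} = -0.0765 / 0.9385 = -0.082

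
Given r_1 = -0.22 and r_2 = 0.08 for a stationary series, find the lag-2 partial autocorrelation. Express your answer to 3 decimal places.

0.033

φ_{22} = (r_2 − r_1²) / (1 − r_1²)
r_1² = (-0.22)² = 0.0484
Numerator = 0.08 − 0.0484 = 0.0316; denominator = 1 − 0.0484 = 0.9516
φ_{22} = 0.0316 / 0.9516 = 0.033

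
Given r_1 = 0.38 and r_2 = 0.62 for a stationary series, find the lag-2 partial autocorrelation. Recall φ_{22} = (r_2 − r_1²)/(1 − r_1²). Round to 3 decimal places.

0.556

φ_{22} = (r_2 − r_1²) / (1 − r_1²)
r_1² = (0.38)² = 0.1444
Numerator = 0.62 − 0.1444 = 0.4756; denominator = 1 − 0.1444 = 0.8556
φ_{22} = 0.4756 / 0.8556 = 0.556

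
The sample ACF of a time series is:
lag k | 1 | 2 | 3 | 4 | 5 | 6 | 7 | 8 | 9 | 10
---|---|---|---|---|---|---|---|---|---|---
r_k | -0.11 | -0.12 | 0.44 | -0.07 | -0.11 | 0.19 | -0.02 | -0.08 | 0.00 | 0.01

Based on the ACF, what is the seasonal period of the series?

3

The largest autocorrelation is r_3 = 0.44, with a weaker echo at lag 6 (0.19); the remaining lags stay at or below 0.01.
The dominant spike at lag 3 indicates a seasonal period of 3.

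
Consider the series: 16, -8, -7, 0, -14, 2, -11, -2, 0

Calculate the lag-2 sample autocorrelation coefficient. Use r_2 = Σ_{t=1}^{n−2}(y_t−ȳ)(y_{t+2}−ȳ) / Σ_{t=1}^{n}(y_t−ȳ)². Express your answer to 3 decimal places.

Mean ȳ = (16 − 8 − 7 + 0 − 14 + 2 − 11 − 2 + 0)/9 = -2.6667
Σ(y_t−ȳ)(y_{t+2}−ȳ) = (-80.8889) + (-14.2222) + (49.1111) + (12.4444) + (94.4444) + (3.1111) + (-22.2222) = 41.7778
Denominator Σ(y_t−ȳ)² = 630.0000
r_2 = 41.7778 / 630.0000 = 0.066

0.066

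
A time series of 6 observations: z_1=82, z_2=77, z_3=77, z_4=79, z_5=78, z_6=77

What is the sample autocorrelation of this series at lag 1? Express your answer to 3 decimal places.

Mean z̄ = (82 + 77 + 77 + 79 + 78 + 77)/6 = 78.3333
Σ(z_t−z̄)(z_{t+1}−z̄) = (-4.8889) + (1.7778) + (-0.8889) + (-0.2222) + (0.4444) = -3.7778
Denominator Σ(z_t−z̄)² = 19.3333
r_1 = -3.7778 / 19.3333 = -0.195

-0.195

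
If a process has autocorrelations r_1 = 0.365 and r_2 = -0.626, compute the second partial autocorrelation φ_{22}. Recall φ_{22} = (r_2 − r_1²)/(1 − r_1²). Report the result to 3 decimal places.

-0.876

φ_{22} = (r_2 − r_1²) / (1 − r_1²)
r_1² = (0.365)² = 0.133225
Numerator = -0.626 − 0.1332 = -0.7592; denominator = 1 − 0.1332 = 0.8668
φ_{22} = -0.7592 / 0.8668 = -0.876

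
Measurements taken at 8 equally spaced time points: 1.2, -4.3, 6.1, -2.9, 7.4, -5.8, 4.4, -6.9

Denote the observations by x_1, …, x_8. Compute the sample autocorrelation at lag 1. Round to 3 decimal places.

-0.765

Mean x̄ = (1.2 − 4.3 + 6.1 − 2.9 + 7.4 − 5.8 + 4.4 − 6.9)/8 = -0.1000
Deviations from mean: 1.3000, -4.2000, 6.2000, -2.8000, 7.5000, -5.7000, 4.5000, -6.8000
Numerator Σ_{t=1}^{7}(x_t−x̄)(x_{t+1}−x̄) = -168.8600
Denominator Σ(x_t−x̄)² = 220.8400
r_1 = -168.8600 / 220.8400 = -0.765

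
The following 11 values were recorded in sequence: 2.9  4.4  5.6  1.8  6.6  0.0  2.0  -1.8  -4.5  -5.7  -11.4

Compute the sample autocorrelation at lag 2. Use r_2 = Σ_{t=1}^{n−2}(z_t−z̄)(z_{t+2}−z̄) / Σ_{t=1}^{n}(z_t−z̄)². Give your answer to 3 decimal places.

0.429

Mean z̄ = (2.9 + 4.4 + 5.6 + 1.8 + 6.6 + 0.0 + 2.0 − 1.8 − 4.5 − 5.7 − 11.4)/11 = -0.0091
Numerator Σ_{t=1}^{9}(z_t−z̄)(z_{t+2}−z̄) = 126.9680
Denominator Σ(z_t−z̄)² = 295.8691
r_2 = 126.9680 / 295.8691 = 0.429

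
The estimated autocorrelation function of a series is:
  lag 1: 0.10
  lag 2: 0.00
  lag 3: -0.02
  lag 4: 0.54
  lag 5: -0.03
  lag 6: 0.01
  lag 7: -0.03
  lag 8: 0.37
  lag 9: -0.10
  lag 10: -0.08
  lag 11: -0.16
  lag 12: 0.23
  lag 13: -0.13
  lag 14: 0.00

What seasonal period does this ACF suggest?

The largest autocorrelation is r_4 = 0.54, with weaker echoes at lags 8 (0.37) and 12 (0.23); the remaining lags stay at or below 0.10.
The dominant spike at lag 4 indicates a seasonal period of 4.

4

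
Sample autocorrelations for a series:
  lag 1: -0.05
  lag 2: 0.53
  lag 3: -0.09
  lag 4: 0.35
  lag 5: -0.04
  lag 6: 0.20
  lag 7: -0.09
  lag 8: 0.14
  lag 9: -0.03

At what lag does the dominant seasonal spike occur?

2

The largest autocorrelation is r_2 = 0.53, with weaker echoes at lags 4 (0.35) and 6 (0.20); the remaining lags stay at or below 0.14.
The dominant spike at lag 2 indicates a seasonal period of 2.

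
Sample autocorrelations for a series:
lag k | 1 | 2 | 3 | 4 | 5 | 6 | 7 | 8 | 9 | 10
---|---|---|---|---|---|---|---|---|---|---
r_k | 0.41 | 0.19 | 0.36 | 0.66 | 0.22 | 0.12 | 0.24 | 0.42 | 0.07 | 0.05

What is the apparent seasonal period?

4

The largest autocorrelation is r_4 = 0.66, with a weaker echo at lag 8 (0.42); the remaining lags stay at or below 0.41. The elevated value at lag 1 (0.41), dropping to 0.19 at lag 2, reflects decaying short-term dependence rather than seasonality.
The dominant spike at lag 4 indicates a seasonal period of 4.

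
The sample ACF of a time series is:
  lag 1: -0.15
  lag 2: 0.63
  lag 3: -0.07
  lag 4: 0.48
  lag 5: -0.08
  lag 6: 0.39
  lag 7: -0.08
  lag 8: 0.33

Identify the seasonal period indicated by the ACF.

The largest autocorrelation is r_2 = 0.63, with weaker echoes at lags 4 (0.48), 6 (0.39) and 8 (0.33); the remaining lags stay at or below -0.07.
The dominant spike at lag 2 indicates a seasonal period of 2.

2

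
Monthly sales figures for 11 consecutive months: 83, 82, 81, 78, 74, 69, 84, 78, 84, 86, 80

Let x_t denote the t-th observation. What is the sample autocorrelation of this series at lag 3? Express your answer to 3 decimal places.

Mean x̄ = (83 + 82 + 81 + 78 + 74 + 69 + 84 + 78 + 84 + 86 + 80)/11 = 79.9091
Numerator Σ_{t=1}^{8}(x_t−x̄)(x_{t+3}−x̄) = -46.5702
Denominator Σ(x_t−x̄)² = 246.9091
r_3 = -46.5702 / 246.9091 = -0.189

-0.189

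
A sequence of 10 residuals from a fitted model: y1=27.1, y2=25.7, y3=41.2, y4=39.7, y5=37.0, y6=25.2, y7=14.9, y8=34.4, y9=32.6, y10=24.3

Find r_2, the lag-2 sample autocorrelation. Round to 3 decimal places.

-0.391

Mean ȳ = (27.1 + 25.7 + 41.2 + 39.7 + 37.0 + 25.2 + 14.9 + 34.4 + 32.6 + 24.3)/10 = 30.2100
Numerator Σ_{t=1}^{8}(y_t−ȳ)(y_{t+2}−ȳ) = -236.2022
Denominator Σ(y_t−ȳ)² = 604.6490
r_2 = -236.2022 / 604.6490 = -0.391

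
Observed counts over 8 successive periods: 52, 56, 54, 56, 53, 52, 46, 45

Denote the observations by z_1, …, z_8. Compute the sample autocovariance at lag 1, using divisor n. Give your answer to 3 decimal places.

7.898

Mean z̄ = (52 + 56 + 54 + 56 + 53 + 52 + 46 + 45)/8 = 51.7500
Deviations: 0.2500, 4.2500, 2.2500, 4.2500, 1.2500, 0.2500, -5.7500, -6.7500
Σ_{t=1}^{7}(z_t−z̄)(z_{t+1}−z̄) = 63.1875
γ_1 = 63.1875 / 8 = 7.898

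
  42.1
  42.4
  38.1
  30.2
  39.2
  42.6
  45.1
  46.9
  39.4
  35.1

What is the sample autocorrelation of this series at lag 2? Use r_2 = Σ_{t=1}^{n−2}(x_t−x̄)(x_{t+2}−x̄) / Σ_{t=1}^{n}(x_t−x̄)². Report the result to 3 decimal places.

Mean x̄ = (42.1 + 42.4 + 38.1 + 30.2 + 39.2 + 42.6 + 45.1 + 46.9 + 39.4 + 35.1)/10 = 40.1100
Numerator Σ_{t=1}^{8}(x_t−x̄)(x_{t+2}−x̄) = -74.7352
Denominator Σ(x_t−x̄)² = 215.0890
r_2 = -74.7352 / 215.0890 = -0.347

-0.347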